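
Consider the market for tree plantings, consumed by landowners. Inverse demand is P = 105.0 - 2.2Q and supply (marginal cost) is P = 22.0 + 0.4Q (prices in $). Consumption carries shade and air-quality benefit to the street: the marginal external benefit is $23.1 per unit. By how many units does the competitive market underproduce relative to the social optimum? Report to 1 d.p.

Market equilibrium (private): 22.0 + 0.4Q = 105.0 - 2.2Q → Q_m = 31.9231.
Social marginal benefit = demand + MEB = 128.1 - 2.2Q.
Set SMB = MC: 128.1 - 2.2Q = 22.0 + 0.4Q → Q* = 40.8077.
Gap = |31.9231 − 40.8077| = 8.8846.

8.9 units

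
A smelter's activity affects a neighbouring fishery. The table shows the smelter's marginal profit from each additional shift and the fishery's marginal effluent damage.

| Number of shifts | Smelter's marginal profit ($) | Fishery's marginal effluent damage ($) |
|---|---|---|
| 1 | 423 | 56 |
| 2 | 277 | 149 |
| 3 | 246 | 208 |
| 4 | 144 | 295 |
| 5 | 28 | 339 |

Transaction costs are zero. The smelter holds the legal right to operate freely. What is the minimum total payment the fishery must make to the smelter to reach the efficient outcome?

$172

Left alone the smelter would choose level 5 (marginal profit stays positive).
Efficient level: k* = 3 (marginal profit ≥ marginal effluent damage through 3).
The fishery must at least cover the smelter's forgone profit from cutting 5→3: 144 + 28 = 172.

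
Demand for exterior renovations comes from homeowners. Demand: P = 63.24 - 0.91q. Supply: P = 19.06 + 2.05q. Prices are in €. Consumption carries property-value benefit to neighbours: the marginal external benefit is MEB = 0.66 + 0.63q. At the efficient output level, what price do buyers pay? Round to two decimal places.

Social marginal benefit = demand + MEB = 63.90 - 0.28q.
Set SMB = MC: 63.90 - 0.28q = 19.06 + 2.05q → q* = 19.2446.
Consumer price on the demand curve at q*: 63.24 − 0.91×19.2446 = 45.7274.

P = €45.73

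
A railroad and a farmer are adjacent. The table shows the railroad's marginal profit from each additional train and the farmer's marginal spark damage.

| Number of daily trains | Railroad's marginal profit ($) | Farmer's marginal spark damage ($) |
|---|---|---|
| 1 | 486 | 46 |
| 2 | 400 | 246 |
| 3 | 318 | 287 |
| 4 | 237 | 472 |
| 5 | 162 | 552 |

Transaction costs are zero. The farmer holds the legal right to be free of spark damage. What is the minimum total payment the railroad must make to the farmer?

Efficient level: marginal profit ≥ marginal spark damage through level 3, so k* = 3.
With the farmer holding the right, the railroad must at least compensate total damage at k*: 46 + 246 + 287 = 579.

$579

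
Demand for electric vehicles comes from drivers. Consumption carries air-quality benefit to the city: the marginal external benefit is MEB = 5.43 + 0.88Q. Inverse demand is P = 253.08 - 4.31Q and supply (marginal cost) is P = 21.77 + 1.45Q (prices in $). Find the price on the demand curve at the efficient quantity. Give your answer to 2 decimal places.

P = $43.99

Social marginal benefit = demand + MEB = 258.51 - 3.43Q.
Set SMB = MC: 258.51 - 3.43Q = 21.77 + 1.45Q → Q* = 48.5123.
Consumer price on the demand curve at Q*: 253.08 − 4.31×48.5123 = 43.9920.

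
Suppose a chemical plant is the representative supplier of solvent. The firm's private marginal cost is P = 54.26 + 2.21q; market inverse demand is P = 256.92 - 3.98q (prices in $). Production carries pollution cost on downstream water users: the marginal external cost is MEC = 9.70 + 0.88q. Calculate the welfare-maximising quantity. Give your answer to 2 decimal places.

q* = 27.29

Social marginal cost = private MC + MEC = 63.96 + 3.09q.
Set SMC = demand: 63.96 + 3.09q = 256.92 - 3.98q → q* = 27.2928.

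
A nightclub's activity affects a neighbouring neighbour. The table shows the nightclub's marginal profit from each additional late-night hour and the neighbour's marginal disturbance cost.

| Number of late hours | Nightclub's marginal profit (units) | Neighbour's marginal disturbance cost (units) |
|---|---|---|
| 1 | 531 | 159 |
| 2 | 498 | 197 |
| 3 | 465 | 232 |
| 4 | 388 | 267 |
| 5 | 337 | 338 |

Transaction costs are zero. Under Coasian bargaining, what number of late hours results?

Bargaining reaches the level where marginal profit last exceeds marginal disturbance cost.
That holds through level 4 (388 ≥ 267) but not at 5 (337 < 338).

4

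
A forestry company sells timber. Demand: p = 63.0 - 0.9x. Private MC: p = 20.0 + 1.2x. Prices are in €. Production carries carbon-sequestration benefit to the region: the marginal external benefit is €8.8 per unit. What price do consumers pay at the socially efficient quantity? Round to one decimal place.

P = €40.8

Social marginal cost = private MC − MEB = 11.2 + 1.2x.
Set SMC = demand: 11.2 + 1.2x = 63.0 - 0.9x → x* = 24.6667.
Consumer price on the demand curve at x*: 63.0 − 0.9×24.6667 = 40.8000.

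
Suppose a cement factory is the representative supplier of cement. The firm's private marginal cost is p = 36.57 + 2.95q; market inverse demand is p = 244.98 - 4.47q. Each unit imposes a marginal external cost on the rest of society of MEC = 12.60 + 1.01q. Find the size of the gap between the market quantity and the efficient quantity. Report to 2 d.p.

Market equilibrium (private): 36.57 + 2.95q = 244.98 - 4.47q → q_m = 28.0876.
Social marginal cost = private MC + MEC = 49.17 + 3.96q.
Set SMC = demand: 49.17 + 3.96q = 244.98 - 4.47q → q* = 23.2278.
Gap = |28.0876 − 23.2278| = 4.8598.

4.86 units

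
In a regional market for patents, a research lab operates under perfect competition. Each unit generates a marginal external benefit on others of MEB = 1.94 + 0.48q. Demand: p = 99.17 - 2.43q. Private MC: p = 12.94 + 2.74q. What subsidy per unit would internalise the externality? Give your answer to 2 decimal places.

subsidy = 10.96 per unit

Social marginal cost = private MC − MEB = 11.00 + 2.26q.
Set SMC = demand: 11.00 + 2.26q = 99.17 - 2.43q → q* = 18.7996.
The Pigouvian subsidy equals MEB at q*: 1.94 + 0.48×18.7996 = 10.9638.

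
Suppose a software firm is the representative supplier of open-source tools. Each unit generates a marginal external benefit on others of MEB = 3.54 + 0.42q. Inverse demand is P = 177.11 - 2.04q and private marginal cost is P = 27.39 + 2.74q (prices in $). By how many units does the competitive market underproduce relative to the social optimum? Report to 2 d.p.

3.83 units

Market equilibrium (private): 27.39 + 2.74q = 177.11 - 2.04q → q_m = 31.3222.
Social marginal cost = private MC − MEB = 23.85 + 2.32q.
Set SMC = demand: 23.85 + 2.32q = 177.11 - 2.04q → q* = 35.1514.
Gap = |31.3222 − 35.1514| = 3.8292.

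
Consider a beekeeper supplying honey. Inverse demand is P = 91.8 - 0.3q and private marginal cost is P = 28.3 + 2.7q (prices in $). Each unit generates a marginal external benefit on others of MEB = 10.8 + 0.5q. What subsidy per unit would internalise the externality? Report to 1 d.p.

Social marginal cost = private MC − MEB = 17.5 + 2.2q.
Set SMC = demand: 17.5 + 2.2q = 91.8 - 0.3q → q* = 29.7200.
The Pigouvian subsidy equals MEB at q*: 10.8 + 0.5×29.7200 = 25.6600.

subsidy = $25.7 per unit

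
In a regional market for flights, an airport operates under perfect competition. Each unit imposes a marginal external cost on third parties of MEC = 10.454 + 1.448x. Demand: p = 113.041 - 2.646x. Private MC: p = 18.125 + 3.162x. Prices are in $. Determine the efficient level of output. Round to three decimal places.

x* = 11.640

Social marginal cost = private MC + MEC = 28.579 + 4.610x.
Set SMC = demand: 28.579 + 4.610x = 113.041 - 2.646x → x* = 11.6403.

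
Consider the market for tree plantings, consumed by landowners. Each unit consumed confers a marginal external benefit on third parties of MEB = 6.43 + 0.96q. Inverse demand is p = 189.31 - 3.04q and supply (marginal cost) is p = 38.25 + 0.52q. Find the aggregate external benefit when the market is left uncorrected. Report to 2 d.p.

Market equilibrium (private): 38.25 + 0.52q = 189.31 - 3.04q → q_m = 42.4326.
Total external benefit = ∫₀^{q_m} (6.43 + 0.96q) dq = 6.43×42.4326 + ½×0.96×42.4326² = 1137.0939.

1137.09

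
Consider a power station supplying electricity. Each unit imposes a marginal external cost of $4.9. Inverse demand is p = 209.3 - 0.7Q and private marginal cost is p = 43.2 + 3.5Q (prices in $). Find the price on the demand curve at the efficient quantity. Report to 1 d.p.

Social marginal cost = private MC + MEC = 48.1 + 3.5Q.
Set SMC = demand: 48.1 + 3.5Q = 209.3 - 0.7Q → Q* = 38.3810.
Consumer price on the demand curve at Q*: 209.3 − 0.7×38.3810 = 182.4333.

P = $182.4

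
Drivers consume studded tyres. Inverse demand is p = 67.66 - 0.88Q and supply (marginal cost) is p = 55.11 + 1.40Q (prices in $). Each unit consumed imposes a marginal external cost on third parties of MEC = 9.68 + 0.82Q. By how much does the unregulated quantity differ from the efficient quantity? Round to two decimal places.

Market equilibrium (private): 55.11 + 1.40Q = 67.66 - 0.88Q → Q_m = 5.5044.
Social marginal benefit = demand − MEC = 57.98 - 1.70Q.
Set SMB = MC: 57.98 - 1.70Q = 55.11 + 1.40Q → Q* = 0.9258.
Gap = |5.5044 − 0.9258| = 4.5786.

4.58 units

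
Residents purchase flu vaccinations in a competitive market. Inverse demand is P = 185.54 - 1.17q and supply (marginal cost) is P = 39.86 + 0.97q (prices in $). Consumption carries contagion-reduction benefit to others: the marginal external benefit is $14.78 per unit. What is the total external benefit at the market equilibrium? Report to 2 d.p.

Market equilibrium (private): 39.86 + 0.97q = 185.54 - 1.17q → q_m = 68.0748.
Total external benefit = MEB × q_m = 14.78 × 68.0748 = 1006.1455.

$1006.15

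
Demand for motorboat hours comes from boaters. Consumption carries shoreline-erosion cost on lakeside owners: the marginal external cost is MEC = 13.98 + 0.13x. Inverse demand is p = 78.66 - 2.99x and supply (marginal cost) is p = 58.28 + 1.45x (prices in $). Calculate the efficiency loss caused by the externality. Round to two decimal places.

Market equilibrium (private): 58.28 + 1.45x = 78.66 - 2.99x → x_m = 4.5901.
Social marginal benefit = demand − MEC = 64.68 - 3.12x.
Set SMB = MC: 64.68 - 3.12x = 58.28 + 1.45x → x* = 1.4004.
The welfare-loss triangle has base |x_m − x*| and height MEC(x_m) (the vertical gap between SMB and MC is zero at x* and MEC at x_m).
DWL = ½ × 3.1897 × 14.5767 = 23.2476.

DWL = $23.25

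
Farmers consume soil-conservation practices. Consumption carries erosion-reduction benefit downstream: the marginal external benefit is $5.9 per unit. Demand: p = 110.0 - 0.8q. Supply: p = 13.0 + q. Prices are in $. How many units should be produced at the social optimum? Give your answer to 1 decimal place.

Social marginal benefit = demand + MEB = 115.9 - 0.8q.
Set SMB = MC: 115.9 - 0.8q = 13.0 + q → q* = 57.1667.

q* = 57.2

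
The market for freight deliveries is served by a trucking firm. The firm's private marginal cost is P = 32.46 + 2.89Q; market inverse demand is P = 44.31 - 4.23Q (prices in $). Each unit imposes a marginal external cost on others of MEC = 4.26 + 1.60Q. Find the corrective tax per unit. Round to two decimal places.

tax = $5.65 per unit

Social marginal cost = private MC + MEC = 36.72 + 4.49Q.
Set SMC = demand: 36.72 + 4.49Q = 44.31 - 4.23Q → Q* = 0.8704.
The Pigouvian tax equals MEC at Q*: 4.26 + 1.60×0.8704 = 5.6526.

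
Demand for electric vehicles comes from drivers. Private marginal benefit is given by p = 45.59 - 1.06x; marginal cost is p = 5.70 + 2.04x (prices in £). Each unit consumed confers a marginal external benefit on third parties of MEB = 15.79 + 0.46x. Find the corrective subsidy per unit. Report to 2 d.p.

Social marginal benefit = demand + MEB = 61.38 - 0.60x.
Set SMB = MC: 61.38 - 0.60x = 5.70 + 2.04x → x* = 21.0909.
The Pigouvian subsidy equals MEB at x*: 15.79 + 0.46×21.0909 = 25.4918.

subsidy = £25.49 per unit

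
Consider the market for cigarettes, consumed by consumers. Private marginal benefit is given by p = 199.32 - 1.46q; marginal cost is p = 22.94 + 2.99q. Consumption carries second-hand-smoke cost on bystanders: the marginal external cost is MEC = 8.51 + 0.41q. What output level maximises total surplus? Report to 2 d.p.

q* = 34.54

Social marginal benefit = demand − MEC = 190.81 - 1.87q.
Set SMB = MC: 190.81 - 1.87q = 22.94 + 2.99q → q* = 34.5412.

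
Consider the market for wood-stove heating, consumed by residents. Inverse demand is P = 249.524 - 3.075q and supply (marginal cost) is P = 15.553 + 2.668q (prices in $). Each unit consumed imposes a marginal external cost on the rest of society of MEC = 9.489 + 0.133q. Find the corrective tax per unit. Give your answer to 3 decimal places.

tax = $14.570 per unit

Social marginal benefit = demand − MEC = 240.035 - 3.208q.
Set SMB = MC: 240.035 - 3.208q = 15.553 + 2.668q → q* = 38.2032.
The Pigouvian tax equals MEC at q*: 9.489 + 0.133×38.2032 = 14.5700.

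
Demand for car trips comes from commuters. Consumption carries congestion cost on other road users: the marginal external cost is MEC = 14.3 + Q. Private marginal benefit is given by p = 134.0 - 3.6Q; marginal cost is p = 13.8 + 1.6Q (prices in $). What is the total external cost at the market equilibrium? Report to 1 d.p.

$597.7

Market equilibrium (private): 13.8 + 1.6Q = 134.0 - 3.6Q → Q_m = 23.1154.
Total external cost = ∫₀^{Q_m} (14.3 + 1.0Q) dQ = 14.3×23.1154 + ½×1.0×23.1154² = 597.7111.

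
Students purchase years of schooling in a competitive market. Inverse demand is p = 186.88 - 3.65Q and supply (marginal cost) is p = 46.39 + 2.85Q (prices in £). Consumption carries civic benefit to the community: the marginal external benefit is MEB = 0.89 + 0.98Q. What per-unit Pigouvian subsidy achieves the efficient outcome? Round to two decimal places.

Social marginal benefit = demand + MEB = 187.77 - 2.67Q.
Set SMB = MC: 187.77 - 2.67Q = 46.39 + 2.85Q → Q* = 25.6123.
The Pigouvian subsidy equals MEB at Q*: 0.89 + 0.98×25.6123 = 25.9901.

subsidy = £25.99 per unit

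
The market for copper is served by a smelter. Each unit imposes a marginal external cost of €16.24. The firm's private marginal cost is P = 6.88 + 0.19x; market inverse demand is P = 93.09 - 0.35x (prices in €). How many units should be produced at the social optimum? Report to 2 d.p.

Social marginal cost = private MC + MEC = 23.12 + 0.19x.
Set SMC = demand: 23.12 + 0.19x = 93.09 - 0.35x → x* = 129.5741.

x* = 129.57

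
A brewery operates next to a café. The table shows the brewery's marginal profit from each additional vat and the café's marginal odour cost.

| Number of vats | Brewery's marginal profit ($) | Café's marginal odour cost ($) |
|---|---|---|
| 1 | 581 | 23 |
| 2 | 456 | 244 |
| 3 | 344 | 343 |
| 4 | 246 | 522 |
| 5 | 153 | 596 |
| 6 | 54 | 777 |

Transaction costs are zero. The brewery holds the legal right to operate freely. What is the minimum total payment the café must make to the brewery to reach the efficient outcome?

$453

Left alone the brewery would choose level 6 (marginal profit stays positive).
Efficient level: k* = 3 (marginal profit ≥ marginal odour cost through 3).
The café must at least cover the brewery's forgone profit from cutting 6→3: 246 + 153 + 54 = 453.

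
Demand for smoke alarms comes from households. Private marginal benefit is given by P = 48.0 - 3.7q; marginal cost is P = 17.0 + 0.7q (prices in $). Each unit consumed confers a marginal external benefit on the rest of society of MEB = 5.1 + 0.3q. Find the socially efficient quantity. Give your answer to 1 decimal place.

Social marginal benefit = demand + MEB = 53.1 - 3.4q.
Set SMB = MC: 53.1 - 3.4q = 17.0 + 0.7q → q* = 8.8049.

q* = 8.8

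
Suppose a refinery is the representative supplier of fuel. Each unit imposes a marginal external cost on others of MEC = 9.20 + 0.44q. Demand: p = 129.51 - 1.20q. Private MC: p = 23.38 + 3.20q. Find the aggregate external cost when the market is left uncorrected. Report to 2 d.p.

Market equilibrium (private): 23.38 + 3.20q = 129.51 - 1.20q → q_m = 24.1205.
Total external cost = ∫₀^{q_m} (9.20 + 0.44q) dq = 9.20×24.1205 + ½×0.44×24.1205² = 349.9043.

349.90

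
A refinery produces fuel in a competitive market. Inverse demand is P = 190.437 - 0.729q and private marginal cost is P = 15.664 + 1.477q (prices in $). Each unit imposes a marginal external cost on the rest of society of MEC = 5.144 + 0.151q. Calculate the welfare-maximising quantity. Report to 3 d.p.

q* = 71.968

Social marginal cost = private MC + MEC = 20.808 + 1.628q.
Set SMC = demand: 20.808 + 1.628q = 190.437 - 0.729q → q* = 71.9682.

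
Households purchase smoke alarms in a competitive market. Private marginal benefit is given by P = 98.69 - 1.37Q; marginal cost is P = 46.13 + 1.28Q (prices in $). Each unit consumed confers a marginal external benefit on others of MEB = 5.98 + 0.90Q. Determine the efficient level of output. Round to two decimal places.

Social marginal benefit = demand + MEB = 104.67 - 0.47Q.
Set SMB = MC: 104.67 - 0.47Q = 46.13 + 1.28Q → Q* = 33.4514.

Q* = 33.45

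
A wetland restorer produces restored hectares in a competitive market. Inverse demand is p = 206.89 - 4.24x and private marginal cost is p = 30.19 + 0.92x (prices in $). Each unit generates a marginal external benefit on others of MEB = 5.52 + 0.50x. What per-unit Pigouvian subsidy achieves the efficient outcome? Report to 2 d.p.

Social marginal cost = private MC − MEB = 24.67 + 0.42x.
Set SMC = demand: 24.67 + 0.42x = 206.89 - 4.24x → x* = 39.1030.
The Pigouvian subsidy equals MEB at x*: 5.52 + 0.50×39.1030 = 25.0715.

subsidy = $25.07 per unit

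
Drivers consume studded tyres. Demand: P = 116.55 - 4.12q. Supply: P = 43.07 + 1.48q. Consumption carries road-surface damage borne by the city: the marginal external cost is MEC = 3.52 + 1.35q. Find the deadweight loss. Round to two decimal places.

Market equilibrium (private): 43.07 + 1.48q = 116.55 - 4.12q → q_m = 13.1214.
Social marginal benefit = demand − MEC = 113.03 - 5.47q.
Set SMB = MC: 113.03 - 5.47q = 43.07 + 1.48q → q* = 10.0662.
The loss is the area between SMB and MC from q* to q_m; with linear curves that's a triangle of height MEC(q_m).
DWL = ½ × 3.0552 × 21.2339 = 32.4369.

DWL = 32.44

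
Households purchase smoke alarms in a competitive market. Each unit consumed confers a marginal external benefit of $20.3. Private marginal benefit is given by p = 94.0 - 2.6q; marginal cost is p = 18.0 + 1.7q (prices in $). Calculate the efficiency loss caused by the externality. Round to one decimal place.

Market equilibrium (private): 18.0 + 1.7q = 94.0 - 2.6q → q_m = 17.6744.
Social marginal benefit = demand + MEB = 114.3 - 2.6q.
Set SMB = MC: 114.3 - 2.6q = 18.0 + 1.7q → q* = 22.3953.
Height of the DWL triangle at q_m is SMB(q_m) − MC(q_m) = MEB(q_m) = 20.3000.
DWL = ½ × 4.7209 × 20.3000 = 47.9171.

DWL = $47.9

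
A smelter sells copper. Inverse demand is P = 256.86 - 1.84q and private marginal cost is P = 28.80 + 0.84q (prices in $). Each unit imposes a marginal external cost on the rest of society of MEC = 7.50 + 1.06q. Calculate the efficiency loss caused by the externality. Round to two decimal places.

Market equilibrium (private): 28.80 + 0.84q = 256.86 - 1.84q → q_m = 85.0970.
Social marginal cost = private MC + MEC = 36.30 + 1.90q.
Set SMC = demand: 36.30 + 1.90q = 256.86 - 1.84q → q* = 58.9733.
Between q* and q_m the wedge SMC − demand runs linearly from 0 to MEC(q_m), so the loss is a triangle.
DWL = ½ × 26.1237 × 97.7028 = 1276.1793.

DWL = $1276.18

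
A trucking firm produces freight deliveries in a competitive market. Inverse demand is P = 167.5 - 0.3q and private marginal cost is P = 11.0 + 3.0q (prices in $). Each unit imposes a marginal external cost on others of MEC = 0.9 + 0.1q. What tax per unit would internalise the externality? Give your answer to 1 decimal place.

tax = $5.5 per unit

Social marginal cost = private MC + MEC = 11.9 + 3.1q.
Set SMC = demand: 11.9 + 3.1q = 167.5 - 0.3q → q* = 45.7647.
The Pigouvian tax equals MEC at q*: 0.9 + 0.1×45.7647 = 5.4765.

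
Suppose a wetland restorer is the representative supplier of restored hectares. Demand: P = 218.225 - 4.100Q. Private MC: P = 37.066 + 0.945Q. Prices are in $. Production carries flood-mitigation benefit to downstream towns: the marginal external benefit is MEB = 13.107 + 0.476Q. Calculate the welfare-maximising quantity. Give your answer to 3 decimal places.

Q* = 42.518

Social marginal cost = private MC − MEB = 23.959 + 0.469Q.
Set SMC = demand: 23.959 + 0.469Q = 218.225 - 4.100Q → Q* = 42.5183.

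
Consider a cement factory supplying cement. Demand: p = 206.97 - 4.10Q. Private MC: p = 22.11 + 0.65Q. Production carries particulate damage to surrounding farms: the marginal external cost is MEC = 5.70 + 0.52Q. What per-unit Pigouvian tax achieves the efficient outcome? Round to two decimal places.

Social marginal cost = private MC + MEC = 27.81 + 1.17Q.
Set SMC = demand: 27.81 + 1.17Q = 206.97 - 4.10Q → Q* = 33.9962.
The Pigouvian tax equals MEC at Q*: 5.70 + 0.52×33.9962 = 23.3780.

tax = 23.38 per unit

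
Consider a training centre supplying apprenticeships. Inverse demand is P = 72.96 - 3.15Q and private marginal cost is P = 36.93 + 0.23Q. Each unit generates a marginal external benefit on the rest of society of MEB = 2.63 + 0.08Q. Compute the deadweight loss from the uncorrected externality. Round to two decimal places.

Market equilibrium (private): 36.93 + 0.23Q = 72.96 - 3.15Q → Q_m = 10.6598.
Social marginal cost = private MC − MEB = 34.30 + 0.15Q.
Set SMC = demand: 34.30 + 0.15Q = 72.96 - 3.15Q → Q* = 11.7152.
The welfare-loss triangle has base |Q_m − Q*| and height MEB(Q_m) (the vertical gap between SMC and demand is zero at Q* and MEB at Q_m).
DWL = ½ × 1.0554 × 3.4828 = 1.8379.

DWL = 1.84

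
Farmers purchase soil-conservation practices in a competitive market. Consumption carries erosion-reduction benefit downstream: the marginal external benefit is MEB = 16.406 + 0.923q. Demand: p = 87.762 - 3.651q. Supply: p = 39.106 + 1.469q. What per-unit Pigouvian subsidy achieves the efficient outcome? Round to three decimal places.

subsidy = 30.714 per unit

Social marginal benefit = demand + MEB = 104.168 - 2.728q.
Set SMB = MC: 104.168 - 2.728q = 39.106 + 1.469q → q* = 15.5020.
The Pigouvian subsidy equals MEB at q*: 16.406 + 0.923×15.5020 = 30.7143.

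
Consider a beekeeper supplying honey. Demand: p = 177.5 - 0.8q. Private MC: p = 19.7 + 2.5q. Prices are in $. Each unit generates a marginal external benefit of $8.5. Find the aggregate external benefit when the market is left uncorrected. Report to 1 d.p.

Market equilibrium (private): 19.7 + 2.5q = 177.5 - 0.8q → q_m = 47.8182.
Total external benefit = MEB × q_m = 8.5 × 47.8182 = 406.4547.

$406.5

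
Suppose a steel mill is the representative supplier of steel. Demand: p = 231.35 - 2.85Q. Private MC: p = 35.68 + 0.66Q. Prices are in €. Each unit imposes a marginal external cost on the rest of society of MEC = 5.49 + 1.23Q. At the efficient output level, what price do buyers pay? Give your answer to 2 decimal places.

Social marginal cost = private MC + MEC = 41.17 + 1.89Q.
Set SMC = demand: 41.17 + 1.89Q = 231.35 - 2.85Q → Q* = 40.1224.
Consumer price on the demand curve at Q*: 231.35 − 2.85×40.1224 = 117.0012.

P = €117.00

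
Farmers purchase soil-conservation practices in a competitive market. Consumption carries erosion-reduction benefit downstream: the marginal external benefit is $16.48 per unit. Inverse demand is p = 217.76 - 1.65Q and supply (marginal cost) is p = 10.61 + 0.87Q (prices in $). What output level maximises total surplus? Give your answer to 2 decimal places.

Social marginal benefit = demand + MEB = 234.24 - 1.65Q.
Set SMB = MC: 234.24 - 1.65Q = 10.61 + 0.87Q → Q* = 88.7421.

Q* = 88.74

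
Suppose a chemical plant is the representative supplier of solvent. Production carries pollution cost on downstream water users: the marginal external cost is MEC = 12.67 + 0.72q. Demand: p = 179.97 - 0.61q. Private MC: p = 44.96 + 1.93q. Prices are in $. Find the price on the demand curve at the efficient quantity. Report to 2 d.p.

Social marginal cost = private MC + MEC = 57.63 + 2.65q.
Set SMC = demand: 57.63 + 2.65q = 179.97 - 0.61q → q* = 37.5276.
Consumer price on the demand curve at q*: 179.97 − 0.61×37.5276 = 157.0782.

P = $157.08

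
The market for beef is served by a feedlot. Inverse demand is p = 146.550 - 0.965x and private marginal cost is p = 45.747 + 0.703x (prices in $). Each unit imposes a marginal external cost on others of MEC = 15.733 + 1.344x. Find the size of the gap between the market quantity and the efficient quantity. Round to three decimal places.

Market equilibrium (private): 45.747 + 0.703x = 146.550 - 0.965x → x_m = 60.4335.
Social marginal cost = private MC + MEC = 61.480 + 2.047x.
Set SMC = demand: 61.480 + 2.047x = 146.550 - 0.965x → x* = 28.2437.
Gap = |60.4335 − 28.2437| = 32.1898.

32.190 units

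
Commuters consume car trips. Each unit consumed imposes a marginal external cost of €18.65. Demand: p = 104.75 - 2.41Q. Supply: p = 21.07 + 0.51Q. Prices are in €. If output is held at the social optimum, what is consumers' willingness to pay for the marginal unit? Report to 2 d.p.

Social marginal benefit = demand − MEC = 86.10 - 2.41Q.
Set SMB = MC: 86.10 - 2.41Q = 21.07 + 0.51Q → Q* = 22.2705.
Consumer price on the demand curve at Q*: 104.75 − 2.41×22.2705 = 51.0781.

P = €51.08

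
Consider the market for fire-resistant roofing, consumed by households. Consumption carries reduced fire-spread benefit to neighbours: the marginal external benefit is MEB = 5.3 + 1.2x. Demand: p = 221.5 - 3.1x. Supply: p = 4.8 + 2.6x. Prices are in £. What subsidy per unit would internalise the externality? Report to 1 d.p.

Social marginal benefit = demand + MEB = 226.8 - 1.9x.
Set SMB = MC: 226.8 - 1.9x = 4.8 + 2.6x → x* = 49.3333.
The Pigouvian subsidy equals MEB at x*: 5.3 + 1.2×49.3333 = 64.5000.

subsidy = £64.5 per unit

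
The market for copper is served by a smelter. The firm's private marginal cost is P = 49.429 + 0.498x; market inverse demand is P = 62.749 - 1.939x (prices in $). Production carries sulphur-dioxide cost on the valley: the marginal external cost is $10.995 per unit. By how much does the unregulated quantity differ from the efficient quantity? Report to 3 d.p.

Market equilibrium (private): 49.429 + 0.498x = 62.749 - 1.939x → x_m = 5.4657.
Social marginal cost = private MC + MEC = 60.424 + 0.498x.
Set SMC = demand: 60.424 + 0.498x = 62.749 - 1.939x → x* = 0.9540.
Gap = |5.4657 − 0.9540| = 4.5117.

4.512 units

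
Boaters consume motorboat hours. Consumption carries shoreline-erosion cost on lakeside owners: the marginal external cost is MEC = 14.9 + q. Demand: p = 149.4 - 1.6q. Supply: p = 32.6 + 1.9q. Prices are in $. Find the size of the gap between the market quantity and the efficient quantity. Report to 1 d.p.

Market equilibrium (private): 32.6 + 1.9q = 149.4 - 1.6q → q_m = 33.3714.
Social marginal benefit = demand − MEC = 134.5 - 2.6q.
Set SMB = MC: 134.5 - 2.6q = 32.6 + 1.9q → q* = 22.6444.
Gap = |33.3714 − 22.6444| = 10.7270.

10.7 units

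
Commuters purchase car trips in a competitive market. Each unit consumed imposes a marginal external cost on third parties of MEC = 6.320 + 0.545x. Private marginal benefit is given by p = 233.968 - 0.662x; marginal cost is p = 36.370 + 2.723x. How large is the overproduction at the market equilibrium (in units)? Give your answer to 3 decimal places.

9.703 units

Market equilibrium (private): 36.370 + 2.723x = 233.968 - 0.662x → x_m = 58.3746.
Social marginal benefit = demand − MEC = 227.648 - 1.207x.
Set SMB = MC: 227.648 - 1.207x = 36.370 + 2.723x → x* = 48.6712.
Gap = |58.3746 − 48.6712| = 9.7034.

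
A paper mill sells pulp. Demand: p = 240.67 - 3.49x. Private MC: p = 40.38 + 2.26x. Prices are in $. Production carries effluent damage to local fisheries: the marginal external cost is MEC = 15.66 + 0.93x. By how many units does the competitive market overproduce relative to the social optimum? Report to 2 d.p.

7.19 units

Market equilibrium (private): 40.38 + 2.26x = 240.67 - 3.49x → x_m = 34.8330.
Social marginal cost = private MC + MEC = 56.04 + 3.19x.
Set SMC = demand: 56.04 + 3.19x = 240.67 - 3.49x → x* = 27.6392.
Gap = |34.8330 − 27.6392| = 7.1938.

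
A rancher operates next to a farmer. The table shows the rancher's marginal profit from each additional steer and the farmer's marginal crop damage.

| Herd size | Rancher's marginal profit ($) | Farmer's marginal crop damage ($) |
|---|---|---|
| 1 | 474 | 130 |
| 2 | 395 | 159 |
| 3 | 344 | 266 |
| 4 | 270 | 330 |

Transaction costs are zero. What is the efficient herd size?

Bargaining reaches the level where marginal profit last exceeds marginal crop damage.
That holds through level 3 (344 ≥ 266) but not at 4 (270 < 330).

3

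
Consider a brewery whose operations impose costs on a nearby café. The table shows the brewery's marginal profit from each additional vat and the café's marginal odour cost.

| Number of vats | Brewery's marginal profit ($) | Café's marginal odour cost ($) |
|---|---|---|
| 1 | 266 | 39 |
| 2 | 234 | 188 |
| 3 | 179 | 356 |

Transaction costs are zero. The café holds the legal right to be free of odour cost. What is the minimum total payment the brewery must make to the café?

Efficient level: marginal profit ≥ marginal odour cost through level 2, so k* = 2.
With the café holding the right, the brewery must at least compensate total damage at k*: 39 + 188 = 227.

$227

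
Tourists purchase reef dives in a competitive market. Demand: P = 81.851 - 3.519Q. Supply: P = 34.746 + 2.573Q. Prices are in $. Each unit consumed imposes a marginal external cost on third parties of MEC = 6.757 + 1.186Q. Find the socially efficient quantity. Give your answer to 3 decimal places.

Q* = 5.544

Social marginal benefit = demand − MEC = 75.094 - 4.705Q.
Set SMB = MC: 75.094 - 4.705Q = 34.746 + 2.573Q → Q* = 5.5438.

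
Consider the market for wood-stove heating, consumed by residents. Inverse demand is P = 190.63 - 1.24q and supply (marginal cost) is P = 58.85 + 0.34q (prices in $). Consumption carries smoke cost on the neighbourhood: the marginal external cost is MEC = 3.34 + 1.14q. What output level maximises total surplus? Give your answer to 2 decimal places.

Social marginal benefit = demand − MEC = 187.29 - 2.38q.
Set SMB = MC: 187.29 - 2.38q = 58.85 + 0.34q → q* = 47.2206.

q* = 47.22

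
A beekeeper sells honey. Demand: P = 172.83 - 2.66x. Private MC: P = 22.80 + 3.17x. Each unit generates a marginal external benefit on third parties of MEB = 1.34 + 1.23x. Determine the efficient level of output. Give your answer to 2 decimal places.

x* = 32.91

Social marginal cost = private MC − MEB = 21.46 + 1.94x.
Set SMC = demand: 21.46 + 1.94x = 172.83 - 2.66x → x* = 32.9065.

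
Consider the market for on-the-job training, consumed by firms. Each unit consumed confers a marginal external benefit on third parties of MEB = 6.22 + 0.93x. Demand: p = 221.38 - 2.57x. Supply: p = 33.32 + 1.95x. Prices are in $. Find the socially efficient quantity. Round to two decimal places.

Social marginal benefit = demand + MEB = 227.60 - 1.64x.
Set SMB = MC: 227.60 - 1.64x = 33.32 + 1.95x → x* = 54.1170.

x* = 54.12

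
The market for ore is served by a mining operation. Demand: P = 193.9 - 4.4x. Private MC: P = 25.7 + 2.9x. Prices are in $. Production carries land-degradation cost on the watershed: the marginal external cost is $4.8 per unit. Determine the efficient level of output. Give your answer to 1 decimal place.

Social marginal cost = private MC + MEC = 30.5 + 2.9x.
Set SMC = demand: 30.5 + 2.9x = 193.9 - 4.4x → x* = 22.3836.

x* = 22.4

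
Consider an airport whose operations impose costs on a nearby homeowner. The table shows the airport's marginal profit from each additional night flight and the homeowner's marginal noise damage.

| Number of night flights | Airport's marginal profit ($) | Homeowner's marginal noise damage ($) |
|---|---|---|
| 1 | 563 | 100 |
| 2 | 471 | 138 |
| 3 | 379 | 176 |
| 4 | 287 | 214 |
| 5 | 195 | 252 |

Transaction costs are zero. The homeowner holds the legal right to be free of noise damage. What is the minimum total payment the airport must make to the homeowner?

$628

Efficient level: marginal profit ≥ marginal noise damage through level 4, so k* = 4.
With the homeowner holding the right, the airport must at least compensate total damage at k*: 100 + 138 + 176 + 214 = 628.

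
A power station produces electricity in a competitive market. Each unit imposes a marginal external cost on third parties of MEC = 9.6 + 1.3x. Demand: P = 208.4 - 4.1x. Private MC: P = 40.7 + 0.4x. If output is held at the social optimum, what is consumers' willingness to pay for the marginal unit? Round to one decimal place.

P = 96.6

Social marginal cost = private MC + MEC = 50.3 + 1.7x.
Set SMC = demand: 50.3 + 1.7x = 208.4 - 4.1x → x* = 27.2586.
Consumer price on the demand curve at x*: 208.4 − 4.1×27.2586 = 96.6397.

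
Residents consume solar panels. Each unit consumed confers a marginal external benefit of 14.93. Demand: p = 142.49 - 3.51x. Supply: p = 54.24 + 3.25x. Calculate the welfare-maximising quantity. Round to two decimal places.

Social marginal benefit = demand + MEB = 157.42 - 3.51x.
Set SMB = MC: 157.42 - 3.51x = 54.24 + 3.25x → x* = 15.2633.

x* = 15.26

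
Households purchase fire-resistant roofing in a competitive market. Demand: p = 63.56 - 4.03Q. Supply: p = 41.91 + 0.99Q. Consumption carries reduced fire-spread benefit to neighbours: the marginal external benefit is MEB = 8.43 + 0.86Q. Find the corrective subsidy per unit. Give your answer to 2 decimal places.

subsidy = 14.65 per unit

Social marginal benefit = demand + MEB = 71.99 - 3.17Q.
Set SMB = MC: 71.99 - 3.17Q = 41.91 + 0.99Q → Q* = 7.2308.
The Pigouvian subsidy equals MEB at Q*: 8.43 + 0.86×7.2308 = 14.6485.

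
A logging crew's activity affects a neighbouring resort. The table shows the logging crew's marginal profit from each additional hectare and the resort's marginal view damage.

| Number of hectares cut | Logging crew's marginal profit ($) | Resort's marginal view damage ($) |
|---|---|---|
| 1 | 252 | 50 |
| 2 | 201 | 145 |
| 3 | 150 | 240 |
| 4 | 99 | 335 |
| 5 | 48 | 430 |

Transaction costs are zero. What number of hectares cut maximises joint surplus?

Bargaining reaches the level where marginal profit last exceeds marginal view damage.
That holds through level 2 (201 ≥ 145) but not at 3 (150 < 240).

2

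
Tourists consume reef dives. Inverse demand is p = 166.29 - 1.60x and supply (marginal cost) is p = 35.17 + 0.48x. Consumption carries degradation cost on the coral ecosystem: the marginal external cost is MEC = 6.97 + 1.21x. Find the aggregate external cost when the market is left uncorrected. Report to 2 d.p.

Market equilibrium (private): 35.17 + 0.48x = 166.29 - 1.60x → x_m = 63.0385.
Total external cost = ∫₀^{x_m} (6.97 + 1.21x) dx = 6.97×63.0385 + ½×1.21×63.0385² = 2843.5591.

2843.56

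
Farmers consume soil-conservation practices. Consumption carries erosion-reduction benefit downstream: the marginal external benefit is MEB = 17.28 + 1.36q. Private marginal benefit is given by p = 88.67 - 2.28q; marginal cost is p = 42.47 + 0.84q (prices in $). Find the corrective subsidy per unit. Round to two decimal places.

subsidy = $66.33 per unit

Social marginal benefit = demand + MEB = 105.95 - 0.92q.
Set SMB = MC: 105.95 - 0.92q = 42.47 + 0.84q → q* = 36.0682.
The Pigouvian subsidy equals MEB at q*: 17.28 + 1.36×36.0682 = 66.3328.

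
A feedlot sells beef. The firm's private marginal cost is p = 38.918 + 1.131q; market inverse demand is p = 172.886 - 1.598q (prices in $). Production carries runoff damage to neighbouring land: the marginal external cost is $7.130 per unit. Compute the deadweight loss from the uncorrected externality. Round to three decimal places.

Market equilibrium (private): 38.918 + 1.131q = 172.886 - 1.598q → q_m = 49.0905.
Social marginal cost = private MC + MEC = 46.048 + 1.131q.
Set SMC = demand: 46.048 + 1.131q = 172.886 - 1.598q → q* = 46.4778.
Between q* and q_m the wedge SMC − demand runs linearly from 0 to MEC(q_m), so the loss is a triangle.
DWL = ½ × 2.6127 × 7.1300 = 9.3143.

DWL = $9.314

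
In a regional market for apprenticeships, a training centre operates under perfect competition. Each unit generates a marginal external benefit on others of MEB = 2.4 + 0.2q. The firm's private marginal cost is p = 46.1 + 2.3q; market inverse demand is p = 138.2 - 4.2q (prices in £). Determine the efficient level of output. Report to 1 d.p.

q* = 15.0

Social marginal cost = private MC − MEB = 43.7 + 2.1q.
Set SMC = demand: 43.7 + 2.1q = 138.2 - 4.2q → q* = 15.0000.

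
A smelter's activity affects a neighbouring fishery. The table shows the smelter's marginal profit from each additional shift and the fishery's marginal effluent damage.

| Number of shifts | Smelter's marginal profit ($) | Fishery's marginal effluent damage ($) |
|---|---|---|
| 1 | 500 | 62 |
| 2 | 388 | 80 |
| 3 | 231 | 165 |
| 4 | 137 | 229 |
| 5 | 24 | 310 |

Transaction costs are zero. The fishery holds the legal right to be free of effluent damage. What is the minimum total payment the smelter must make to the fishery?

$307

Efficient level: marginal profit ≥ marginal effluent damage through level 3, so k* = 3.
With the fishery holding the right, the smelter must at least compensate total damage at k*: 62 + 80 + 165 = 307.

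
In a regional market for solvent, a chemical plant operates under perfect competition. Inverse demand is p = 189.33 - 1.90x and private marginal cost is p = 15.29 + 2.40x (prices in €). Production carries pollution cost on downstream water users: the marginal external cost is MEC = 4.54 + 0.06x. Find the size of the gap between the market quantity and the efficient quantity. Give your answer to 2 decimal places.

Market equilibrium (private): 15.29 + 2.40x = 189.33 - 1.90x → x_m = 40.4744.
Social marginal cost = private MC + MEC = 19.83 + 2.46x.
Set SMC = demand: 19.83 + 2.46x = 189.33 - 1.90x → x* = 38.8761.
Gap = |40.4744 − 38.8761| = 1.5983.

1.60 units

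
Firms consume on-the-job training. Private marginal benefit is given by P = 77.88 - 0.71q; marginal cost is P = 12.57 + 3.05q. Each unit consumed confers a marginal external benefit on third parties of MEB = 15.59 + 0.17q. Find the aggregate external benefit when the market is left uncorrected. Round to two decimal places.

Market equilibrium (private): 12.57 + 3.05q = 77.88 - 0.71q → q_m = 17.3697.
Total external benefit = ∫₀^{q_m} (15.59 + 0.17q) dq = 15.59×17.3697 + ½×0.17×17.3697² = 296.4387.

296.44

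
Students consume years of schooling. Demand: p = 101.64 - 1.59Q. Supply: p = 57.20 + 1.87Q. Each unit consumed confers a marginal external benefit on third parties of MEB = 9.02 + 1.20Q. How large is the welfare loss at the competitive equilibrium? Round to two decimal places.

DWL = 132.07

Market equilibrium (private): 57.20 + 1.87Q = 101.64 - 1.59Q → Q_m = 12.8439.
Social marginal benefit = demand + MEB = 110.66 - 0.39Q.
Set SMB = MC: 110.66 - 0.39Q = 57.20 + 1.87Q → Q* = 23.6549.
Height of the DWL triangle at Q_m is SMB(Q_m) − MC(Q_m) = MEB(Q_m) = 24.4327.
DWL = ½ × 10.8110 × 24.4327 = 132.0710.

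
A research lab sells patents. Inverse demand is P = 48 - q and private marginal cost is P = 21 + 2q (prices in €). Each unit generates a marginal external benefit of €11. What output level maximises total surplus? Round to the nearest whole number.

q* = 13

Social marginal cost = private MC − MEB = 10 + 2q.
Set SMC = demand: 10 + 2q = 48 - q → q* = 12.6667.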